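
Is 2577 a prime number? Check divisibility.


2577 / 3 = 859 (exact division)
2577 is NOT prime.

No, 2577 is not prime


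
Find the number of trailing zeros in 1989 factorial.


floor(1989/5) = 397
floor(1989/25) = 79
floor(1989/125) = 15
floor(1989/625) = 3
Total = 494

494 trailing zeros


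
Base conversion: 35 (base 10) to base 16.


35 (base 10) = 35 (decimal)
35 (decimal) = 23 (base 16)


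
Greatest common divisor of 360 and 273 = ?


360 = 1 * 273 + 87
273 = 3 * 87 + 12
87 = 7 * 12 + 3
12 = 4 * 3 + 0
GCD = 3


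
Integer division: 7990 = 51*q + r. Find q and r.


7990 = 51 * 156 + 34
Check: 7956 + 34 = 7990

q = 156, r = 34


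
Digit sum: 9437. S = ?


9 + 4 + 3 + 7 = 23


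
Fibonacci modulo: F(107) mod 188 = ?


F(k) mod 188 for k=1..107:
1, 1, 2, 3, 5, 8, 13, 21, 34, 55, 89, 144, 45, 1, 46, 47, 93, 140, 45, 185, 42, 39, 81, 120, 13, 133, 146, 91, 49, 140, 1, 141, 142, 95, 49, 144, 5, 149, 154, 115, 81, 8, 89, 97, 186, 95, 93, 0, 93, 93, 186, 91, 89, 180, 81, 73, 154, 39, 5, 44, 49, 93, 142, 47, 1, 48, 49, 97, 146, 55, 13, 68, 81, 149, 42, 3, 45, 48, 93, 141, 46, 187, 45, 44, 89, 133, 34, 167, 13, 180, 5, 185, 2, 187, 1, 0, 1, 1, 2, 3, 5, 8, 13, 21, 34, 55, 89
F(107) mod 188 = 89


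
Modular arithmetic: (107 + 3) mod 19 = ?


107 + 3 = 110
110 mod 19 = 15


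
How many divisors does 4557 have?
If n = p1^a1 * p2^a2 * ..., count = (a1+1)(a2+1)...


4557 = 3^1 × 7^2 × 31^1
d(4557) = (1+1) × (2+1) × (1+1) = 12

12 divisors


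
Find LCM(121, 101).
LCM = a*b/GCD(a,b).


GCD(121, 101) = 1
LCM = 121*101/1 = 12221/1 = 12221

LCM = 12221


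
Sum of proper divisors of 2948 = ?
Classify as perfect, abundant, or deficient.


Proper divisors: 1, 2, 4, 11, 22, 44, 67, 134, 268, 737, 1474
Sum = 1 + 2 + 4 + 11 + 22 + 44 + 67 + 134 + 268 + 737 + 1474 = 2764
2764 < 2948 → deficient

s(2948) = 2764 (deficient)


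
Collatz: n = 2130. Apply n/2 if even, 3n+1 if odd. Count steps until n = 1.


2130 → 1065 → 3196 → 1598 → 799 → 2398 → 1199 → 3598 → 1799 → 5398 → 2699 → 8098 → 4049 → 12148 → 6074 → 3037 → 9112 → 4556 → 2278 → 1139 → 3418 → 1709 → 5128 → 2564 → 1282 → 641 → 1924 → 962 → 481 → 1444 → 722 → 361 → 1084 → 542 → 271 → 814 → 407 → 1222 → 611 → 1834 → 917 → 2752 → 1376 → 688 → 344 → 172 → 86 → 43 → 130 → 65 → 196 → 98 → 49 → 148 → 74 → 37 → 112 → 56 → 28 → 14 → 7 → 22 → 11 → 34 → 17 → 52 → 26 → 13 → 40 → 20 → 10 → 5 → 16 → 8 → 4 → 2 → 1
Total steps = 76

76 steps


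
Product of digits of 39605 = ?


3 × 9 × 6 × 0 × 5 = 0


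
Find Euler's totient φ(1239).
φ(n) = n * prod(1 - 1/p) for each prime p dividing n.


1239 = 3 × 7 × 59
Prime factors: 3, 7, 59
φ(1239) = 1239 × (1-1/3) × (1-1/7) × (1-1/59)
= 1239 × 2/3 × 6/7 × 58/59 = 696

φ(1239) = 696


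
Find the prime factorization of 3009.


3009 / 3 = 1003
1003 / 17 = 59
59 / 59 = 1
3009 = 3 × 17 × 59


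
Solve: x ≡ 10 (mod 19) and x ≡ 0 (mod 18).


M = 19*18 = 342
M1 = M/19 = 18, M2 = M/18 = 19
M1^(-1) mod 19 = 18, M2^(-1) mod 18 = 1
x = 10*18*18 + 0*19*1 = 3240
3240 mod 342 = 162
Check: 162 mod 19 = 10 ✓, 162 mod 18 = 0 ✓

x ≡ 162 (mod 342)


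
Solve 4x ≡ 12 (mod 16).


GCD(4, 16) = 4 divides 12
Divide: 1x ≡ 3 (mod 4)
x ≡ 3 (mod 4)


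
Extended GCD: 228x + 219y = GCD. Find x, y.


Tabular extended Euclidean (each row: r = 228*s + 219*t):
r=228, s=1, t=0
r=219, s=0, t=1
q=1: r=9, s=1, t=-1   [228*(1) + 219*(-1) = 9]
q=24: r=3, s=-24, t=25   [228*(-24) + 219*(25) = 3]
q=3: r=0, s=73, t=-76   [228*(73) + 219*(-76) = 0]
GCD = 3; from the row with r=3: x=-24, y=25
Check: 228*(-24) + 219*(25) = -5472 + 5475 = 3

GCD = 3, x = -24, y = 25


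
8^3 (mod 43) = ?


8^1 mod 43 = 8
8^2 mod 43 = 21
8^3 mod 43 = 39


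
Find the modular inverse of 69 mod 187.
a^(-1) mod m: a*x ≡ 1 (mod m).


Use the extended Euclidean algorithm on (187, 69); each row r = 187*s + 69*t:
r=187, s=1, t=0
r=69, s=0, t=1
q=2: r=49, s=1, t=-2   [187*(1) + 69*(-2) = 49]
q=1: r=20, s=-1, t=3   [187*(-1) + 69*(3) = 20]
q=2: r=9, s=3, t=-8   [187*(3) + 69*(-8) = 9]
q=2: r=2, s=-7, t=19   [187*(-7) + 69*(19) = 2]
q=4: r=1, s=31, t=-84   [187*(31) + 69*(-84) = 1]
q=2: r=0, s=-69, t=187   [187*(-69) + 69*(187) = 0]
GCD = 1 with t = -84, so 69*(-84) ≡ 1 (mod 187)
Inverse = -84 mod 187 = 103
Check: 69 * 103 = 7107 ≡ 1 (mod 187)

69^(-1) ≡ 103 (mod 187)


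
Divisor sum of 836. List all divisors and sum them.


Divisors of 836: 1, 2, 4, 11, 19, 22, 38, 44, 76, 209, 418, 836
Sum = 1 + 2 + 4 + 11 + 19 + 22 + 38 + 44 + 76 + 209 + 418 + 836 = 1680

σ(836) = 1680


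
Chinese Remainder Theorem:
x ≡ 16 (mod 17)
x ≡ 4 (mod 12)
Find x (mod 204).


M = 17*12 = 204
M1 = M/17 = 12, M2 = M/12 = 17
M1^(-1) mod 17 = 10, M2^(-1) mod 12 = 5
x = 16*12*10 + 4*17*5 = 2260
2260 mod 204 = 16
Check: 16 mod 17 = 16 ✓, 16 mod 12 = 4 ✓

x ≡ 16 (mod 204)


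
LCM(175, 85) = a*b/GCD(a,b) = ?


GCD(175, 85) = 5
LCM = 175*85/5 = 14875/5 = 2975

LCM = 2975


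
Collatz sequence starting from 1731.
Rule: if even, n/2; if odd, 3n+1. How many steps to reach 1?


1731 → 5194 → 2597 → 7792 → 3896 → 1948 → 974 → 487 → 1462 → 731 → 2194 → 1097 → 3292 → 1646 → 823 → 2470 → 1235 → 3706 → 1853 → 5560 → 2780 → 1390 → 695 → 2086 → 1043 → 3130 → 1565 → 4696 → 2348 → 1174 → 587 → 1762 → 881 → 2644 → 1322 → 661 → 1984 → 992 → 496 → 248 → 124 → 62 → 31 → 94 → 47 → 142 → 71 → 214 → 107 → 322 → 161 → 484 → 242 → 121 → 364 → 182 → 91 → 274 → 137 → 412 → 206 → 103 → 310 → 155 → 466 → 233 → 700 → 350 → 175 → 526 → 263 → 790 → 395 → 1186 → 593 → 1780 → 890 → 445 → 1336 → 668 → 334 → 167 → 502 → 251 → 754 → 377 → 1132 → 566 → 283 → 850 → 425 → 1276 → 638 → 319 → 958 → 479 → 1438 → 719 → 2158 → 1079 → 3238 → 1619 → 4858 → 2429 → 7288 → 3644 → 1822 → 911 → 2734 → 1367 → 4102 → 2051 → 6154 → 3077 → 9232 → 4616 → 2308 → 1154 → 577 → 1732 → 866 → 433 → 1300 → 650 → 325 → 976 → 488 → 244 → 122 → 61 → 184 → 92 → 46 → 23 → 70 → 35 → 106 → 53 → 160 → 80 → 40 → 20 → 10 → 5 → 16 → 8 → 4 → 2 → 1
Total steps = 148

148 steps


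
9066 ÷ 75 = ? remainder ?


9066 = 75 * 120 + 66
Check: 9000 + 66 = 9066

q = 120, r = 66


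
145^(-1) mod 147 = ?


Use the extended Euclidean algorithm on (147, 145); each row r = 147*s + 145*t:
r=147, s=1, t=0
r=145, s=0, t=1
q=1: r=2, s=1, t=-1   [147*(1) + 145*(-1) = 2]
q=72: r=1, s=-72, t=73   [147*(-72) + 145*(73) = 1]
q=2: r=0, s=145, t=-147   [147*(145) + 145*(-147) = 0]
GCD = 1 with t = 73, so 145*(73) ≡ 1 (mod 147)
Inverse = 73 mod 147 = 73
Check: 145 * 73 = 10585 ≡ 1 (mod 147)

145^(-1) ≡ 73 (mod 147)


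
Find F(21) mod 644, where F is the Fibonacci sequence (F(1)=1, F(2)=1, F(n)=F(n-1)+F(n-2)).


F(k) mod 644 for k=1..21:
1, 1, 2, 3, 5, 8, 13, 21, 34, 55, 89, 144, 233, 377, 610, 343, 309, 8, 317, 325, 642
F(21) mod 644 = 642


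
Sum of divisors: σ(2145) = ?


Divisors of 2145: 1, 3, 5, 11, 13, 15, 33, 39, 55, 65, 143, 165, 195, 429, 715, 2145
Sum = 1 + 3 + 5 + 11 + 13 + 15 + 33 + 39 + 55 + 65 + 143 + 165 + 195 + 429 + 715 + 2145 = 4032

σ(2145) = 4032


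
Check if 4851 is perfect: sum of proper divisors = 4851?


Proper divisors of 4851: 1, 3, 7, 9, 11, 21, 33, 49, 63, 77, 99, 147, 231, 441, 539, 693, 1617
Sum = 1 + 3 + 7 + 9 + 11 + 21 + 33 + 49 + 63 + 77 + 99 + 147 + 231 + 441 + 539 + 693 + 1617 = 4041

No, 4851 is not perfect (4041 ≠ 4851)


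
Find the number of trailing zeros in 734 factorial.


floor(734/5) = 146
floor(734/25) = 29
floor(734/125) = 5
floor(734/625) = 1
Total = 181

181 trailing zeros


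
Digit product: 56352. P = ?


5 × 6 × 3 × 5 × 2 = 900


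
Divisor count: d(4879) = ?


4879 = 7^1 × 17^1 × 41^1
d(4879) = (1+1) × (1+1) × (1+1) = 8

8 divisors


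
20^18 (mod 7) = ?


20^1 mod 7 = 6
20^2 mod 7 = 1
20^3 mod 7 = 6
20^4 mod 7 = 1
20^5 mod 7 = 6
20^6 mod 7 = 1
20^7 mod 7 = 6
20^8 mod 7 = 1
20^9 mod 7 = 6
20^10 mod 7 = 1
20^11 mod 7 = 6
20^12 mod 7 = 1
20^13 mod 7 = 6
20^14 mod 7 = 1
20^15 mod 7 = 6
20^16 mod 7 = 1
20^17 mod 7 = 6
20^18 mod 7 = 1


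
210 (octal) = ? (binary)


210 (base 8) = 136 (decimal)
136 (decimal) = 10001000 (base 2)


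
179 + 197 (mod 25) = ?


179 + 197 = 376
376 mod 25 = 1


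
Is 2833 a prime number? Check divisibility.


Check divisors up to sqrt(2833) = 53.2259
No divisors found.
2833 is prime.

Yes, 2833 is prime


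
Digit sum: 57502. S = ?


5 + 7 + 5 + 0 + 2 = 19


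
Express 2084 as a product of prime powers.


2084 / 2 = 1042
1042 / 2 = 521
521 / 521 = 1
2084 = 2^2 × 521


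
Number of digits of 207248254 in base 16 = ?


207248254 in base 16 = C5A5B7E
Number of digits = 7

7 digits (base 16)


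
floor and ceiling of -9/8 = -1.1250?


-9/8 = -1.1250
floor = -2
ceil = -1

floor = -2, ceil = -1


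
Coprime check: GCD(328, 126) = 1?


Euclidean algorithm:
328 = 2 * 126 + 76
126 = 1 * 76 + 50
76 = 1 * 50 + 26
50 = 1 * 26 + 24
26 = 1 * 24 + 2
24 = 12 * 2 + 0
GCD(328, 126) = 2

No, not coprime (GCD = 2)


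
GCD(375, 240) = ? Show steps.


375 = 1 * 240 + 135
240 = 1 * 135 + 105
135 = 1 * 105 + 30
105 = 3 * 30 + 15
30 = 2 * 15 + 0
GCD = 15


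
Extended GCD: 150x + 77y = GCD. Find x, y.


Tabular extended Euclidean (each row: r = 150*s + 77*t):
r=150, s=1, t=0
r=77, s=0, t=1
q=1: r=73, s=1, t=-1   [150*(1) + 77*(-1) = 73]
q=1: r=4, s=-1, t=2   [150*(-1) + 77*(2) = 4]
q=18: r=1, s=19, t=-37   [150*(19) + 77*(-37) = 1]
q=4: r=0, s=-77, t=150   [150*(-77) + 77*(150) = 0]
GCD = 1; from the row with r=1: x=19, y=-37
Check: 150*(19) + 77*(-37) = 2850 - 2849 = 1

GCD = 1, x = 19, y = -37


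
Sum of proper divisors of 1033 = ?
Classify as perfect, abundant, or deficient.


Proper divisors: 1
Sum = 1 = 1
1 < 1033 → deficient

s(1033) = 1 (deficient)


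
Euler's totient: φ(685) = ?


685 = 5 × 137
Prime factors: 5, 137
φ(685) = 685 × (1-1/5) × (1-1/137)
= 685 × 4/5 × 136/137 = 544

φ(685) = 544


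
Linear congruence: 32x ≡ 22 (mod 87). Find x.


GCD(32, 87) = 1, unique solution
a^(-1) mod 87 = 68
x = 68 * 22 mod 87 = 17

x ≡ 17 (mod 87)


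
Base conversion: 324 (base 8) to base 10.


324 (base 8) = 212 (decimal)
212 (decimal) = 212 (base 10)


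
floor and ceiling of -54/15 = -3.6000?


-54/15 = -3.6000
floor = -4
ceil = -3

floor = -4, ceil = -3


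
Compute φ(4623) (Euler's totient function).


4623 = 3 × 23 × 67
Prime factors: 3, 23, 67
φ(4623) = 4623 × (1-1/3) × (1-1/23) × (1-1/67)
= 4623 × 2/3 × 22/23 × 66/67 = 2904

φ(4623) = 2904


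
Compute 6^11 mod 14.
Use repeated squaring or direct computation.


6^1 mod 14 = 6
6^2 mod 14 = 8
6^3 mod 14 = 6
6^4 mod 14 = 8
6^5 mod 14 = 6
6^6 mod 14 = 8
6^7 mod 14 = 6
6^8 mod 14 = 8
6^9 mod 14 = 6
6^10 mod 14 = 8
6^11 mod 14 = 6


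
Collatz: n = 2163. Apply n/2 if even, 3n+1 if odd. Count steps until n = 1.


2163 → 6490 → 3245 → 9736 → 4868 → 2434 → 1217 → 3652 → 1826 → 913 → 2740 → 1370 → 685 → 2056 → 1028 → 514 → 257 → 772 → 386 → 193 → 580 → 290 → 145 → 436 → 218 → 109 → 328 → 164 → 82 → 41 → 124 → 62 → 31 → 94 → 47 → 142 → 71 → 214 → 107 → 322 → 161 → 484 → 242 → 121 → 364 → 182 → 91 → 274 → 137 → 412 → 206 → 103 → 310 → 155 → 466 → 233 → 700 → 350 → 175 → 526 → 263 → 790 → 395 → 1186 → 593 → 1780 → 890 → 445 → 1336 → 668 → 334 → 167 → 502 → 251 → 754 → 377 → 1132 → 566 → 283 → 850 → 425 → 1276 → 638 → 319 → 958 → 479 → 1438 → 719 → 2158 → 1079 → 3238 → 1619 → 4858 → 2429 → 7288 → 3644 → 1822 → 911 → 2734 → 1367 → 4102 → 2051 → 6154 → 3077 → 9232 → 4616 → 2308 → 1154 → 577 → 1732 → 866 → 433 → 1300 → 650 → 325 → 976 → 488 → 244 → 122 → 61 → 184 → 92 → 46 → 23 → 70 → 35 → 106 → 53 → 160 → 80 → 40 → 20 → 10 → 5 → 16 → 8 → 4 → 2 → 1
Total steps = 138

138 steps


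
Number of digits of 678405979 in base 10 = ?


678405979 has 9 digits in base 10
floor(log10(678405979)) + 1 = floor(8.8315) + 1 = 9

9 digits (base 10)


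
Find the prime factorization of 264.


264 / 2 = 132
132 / 2 = 66
66 / 2 = 33
33 / 3 = 11
11 / 11 = 1
264 = 2^3 × 3 × 11


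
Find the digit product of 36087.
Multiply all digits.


3 × 6 × 0 × 8 × 7 = 0


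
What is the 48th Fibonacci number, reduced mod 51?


F(k) mod 51 for k=1..48:
1, 1, 2, 3, 5, 8, 13, 21, 34, 4, 38, 42, 29, 20, 49, 18, 16, 34, 50, 33, 32, 14, 46, 9, 4, 13, 17, 30, 47, 26, 22, 48, 19, 16, 35, 0, 35, 35, 19, 3, 22, 25, 47, 21, 17, 38, 4, 42
F(48) mod 51 = 42


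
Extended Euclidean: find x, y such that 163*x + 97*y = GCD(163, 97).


Tabular extended Euclidean (each row: r = 163*s + 97*t):
r=163, s=1, t=0
r=97, s=0, t=1
q=1: r=66, s=1, t=-1   [163*(1) + 97*(-1) = 66]
q=1: r=31, s=-1, t=2   [163*(-1) + 97*(2) = 31]
q=2: r=4, s=3, t=-5   [163*(3) + 97*(-5) = 4]
q=7: r=3, s=-22, t=37   [163*(-22) + 97*(37) = 3]
q=1: r=1, s=25, t=-42   [163*(25) + 97*(-42) = 1]
q=3: r=0, s=-97, t=163   [163*(-97) + 97*(163) = 0]
GCD = 1; from the row with r=1: x=25, y=-42
Check: 163*(25) + 97*(-42) = 4075 - 4074 = 1

GCD = 1, x = 25, y = -42


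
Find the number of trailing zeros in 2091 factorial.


floor(2091/5) = 418
floor(2091/25) = 83
floor(2091/125) = 16
floor(2091/625) = 3
Total = 520

520 trailing zeros


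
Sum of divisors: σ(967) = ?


Divisors of 967: 1, 967
Sum = 1 + 967 = 968

σ(967) = 968


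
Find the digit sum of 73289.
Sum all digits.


7 + 3 + 2 + 8 + 9 = 29


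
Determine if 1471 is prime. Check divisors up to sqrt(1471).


Check divisors up to sqrt(1471) = 38.3536
No divisors found.
1471 is prime.

Yes, 1471 is prime


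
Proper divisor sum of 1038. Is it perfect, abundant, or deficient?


Proper divisors: 1, 2, 3, 6, 173, 346, 519
Sum = 1 + 2 + 3 + 6 + 173 + 346 + 519 = 1050
1050 > 1038 → abundant

s(1038) = 1050 (abundant)


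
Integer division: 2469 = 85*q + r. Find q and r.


2469 = 85 * 29 + 4
Check: 2465 + 4 = 2469

q = 29, r = 4


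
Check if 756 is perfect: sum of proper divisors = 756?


Proper divisors of 756: 1, 2, 3, 4, 6, 7, 9, 12, 14, 18, 21, 27, 28, 36, 42, 54, 63, 84, 108, 126, 189, 252, 378
Sum = 1 + 2 + 3 + 4 + 6 + 7 + 9 + 12 + 14 + 18 + 21 + 27 + 28 + 36 + 42 + 54 + 63 + 84 + 108 + 126 + 189 + 252 + 378 = 1484

No, 756 is not perfect (1484 ≠ 756)


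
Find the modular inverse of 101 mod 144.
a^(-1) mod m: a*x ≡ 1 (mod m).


Use the extended Euclidean algorithm on (144, 101); each row r = 144*s + 101*t:
r=144, s=1, t=0
r=101, s=0, t=1
q=1: r=43, s=1, t=-1   [144*(1) + 101*(-1) = 43]
q=2: r=15, s=-2, t=3   [144*(-2) + 101*(3) = 15]
q=2: r=13, s=5, t=-7   [144*(5) + 101*(-7) = 13]
q=1: r=2, s=-7, t=10   [144*(-7) + 101*(10) = 2]
q=6: r=1, s=47, t=-67   [144*(47) + 101*(-67) = 1]
q=2: r=0, s=-101, t=144   [144*(-101) + 101*(144) = 0]
GCD = 1 with t = -67, so 101*(-67) ≡ 1 (mod 144)
Inverse = -67 mod 144 = 77
Check: 101 * 77 = 7777 ≡ 1 (mod 144)

101^(-1) ≡ 77 (mod 144)


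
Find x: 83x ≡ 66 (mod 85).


GCD(83, 85) = 1, unique solution
a^(-1) mod 85 = 42
x = 42 * 66 mod 85 = 52

x ≡ 52 (mod 85)


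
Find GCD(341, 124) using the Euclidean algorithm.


341 = 2 * 124 + 93
124 = 1 * 93 + 31
93 = 3 * 31 + 0
GCD = 31


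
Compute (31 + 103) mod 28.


31 + 103 = 134
134 mod 28 = 22


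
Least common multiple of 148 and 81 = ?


GCD(148, 81) = 1
LCM = 148*81/1 = 11988/1 = 11988

LCM = 11988


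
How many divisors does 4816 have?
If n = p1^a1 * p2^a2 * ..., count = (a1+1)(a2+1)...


4816 = 2^4 × 7^1 × 43^1
d(4816) = (4+1) × (1+1) × (1+1) = 20

20 divisors


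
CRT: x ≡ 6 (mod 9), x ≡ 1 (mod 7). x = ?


M = 9*7 = 63
M1 = M/9 = 7, M2 = M/7 = 9
M1^(-1) mod 9 = 4, M2^(-1) mod 7 = 4
x = 6*7*4 + 1*9*4 = 204
204 mod 63 = 15
Check: 15 mod 9 = 6 ✓, 15 mod 7 = 1 ✓

x ≡ 15 (mod 63)


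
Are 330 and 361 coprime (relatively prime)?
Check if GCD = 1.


Euclidean algorithm:
361 = 1 * 330 + 31
330 = 10 * 31 + 20
31 = 1 * 20 + 11
20 = 1 * 11 + 9
11 = 1 * 9 + 2
9 = 4 * 2 + 1
2 = 2 * 1 + 0
GCD(330, 361) = 1

Yes, coprime (GCD = 1)


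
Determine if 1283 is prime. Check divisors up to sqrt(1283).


Check divisors up to sqrt(1283) = 35.8190
No divisors found.
1283 is prime.

Yes, 1283 is prime


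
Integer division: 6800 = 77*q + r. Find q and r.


6800 = 77 * 88 + 24
Check: 6776 + 24 = 6800

q = 88, r = 24


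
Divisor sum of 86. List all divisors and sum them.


Divisors of 86: 1, 2, 43, 86
Sum = 1 + 2 + 43 + 86 = 132

σ(86) = 132


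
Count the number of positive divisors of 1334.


1334 = 2^1 × 23^1 × 29^1
d(1334) = (1+1) × (1+1) × (1+1) = 8

8 divisors


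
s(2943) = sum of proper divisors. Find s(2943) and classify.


Proper divisors: 1, 3, 9, 27, 109, 327, 981
Sum = 1 + 3 + 9 + 27 + 109 + 327 + 981 = 1457
1457 < 2943 → deficient

s(2943) = 1457 (deficient)


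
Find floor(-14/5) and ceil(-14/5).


-14/5 = -2.8000
floor = -3
ceil = -2

floor = -3, ceil = -2


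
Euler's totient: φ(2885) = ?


2885 = 5 × 577
Prime factors: 5, 577
φ(2885) = 2885 × (1-1/5) × (1-1/577)
= 2885 × 4/5 × 576/577 = 2304

φ(2885) = 2304


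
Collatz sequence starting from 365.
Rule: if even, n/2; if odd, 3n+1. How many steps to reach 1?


365 → 1096 → 548 → 274 → 137 → 412 → 206 → 103 → 310 → 155 → 466 → 233 → 700 → 350 → 175 → 526 → 263 → 790 → 395 → 1186 → 593 → 1780 → 890 → 445 → 1336 → 668 → 334 → 167 → 502 → 251 → 754 → 377 → 1132 → 566 → 283 → 850 → 425 → 1276 → 638 → 319 → 958 → 479 → 1438 → 719 → 2158 → 1079 → 3238 → 1619 → 4858 → 2429 → 7288 → 3644 → 1822 → 911 → 2734 → 1367 → 4102 → 2051 → 6154 → 3077 → 9232 → 4616 → 2308 → 1154 → 577 → 1732 → 866 → 433 → 1300 → 650 → 325 → 976 → 488 → 244 → 122 → 61 → 184 → 92 → 46 → 23 → 70 → 35 → 106 → 53 → 160 → 80 → 40 → 20 → 10 → 5 → 16 → 8 → 4 → 2 → 1
Total steps = 94

94 steps


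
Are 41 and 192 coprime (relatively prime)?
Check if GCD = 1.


Euclidean algorithm:
192 = 4 * 41 + 28
41 = 1 * 28 + 13
28 = 2 * 13 + 2
13 = 6 * 2 + 1
2 = 2 * 1 + 0
GCD(41, 192) = 1

Yes, coprime (GCD = 1)


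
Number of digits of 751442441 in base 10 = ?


751442441 has 9 digits in base 10
floor(log10(751442441)) + 1 = floor(8.8759) + 1 = 9

9 digits (base 10)


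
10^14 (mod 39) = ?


10^1 mod 39 = 10
10^2 mod 39 = 22
10^3 mod 39 = 25
10^4 mod 39 = 16
10^5 mod 39 = 4
10^6 mod 39 = 1
10^7 mod 39 = 10
10^8 mod 39 = 22
10^9 mod 39 = 25
10^10 mod 39 = 16
10^11 mod 39 = 4
10^12 mod 39 = 1
10^13 mod 39 = 10
10^14 mod 39 = 22


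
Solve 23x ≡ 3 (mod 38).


GCD(23, 38) = 1, unique solution
a^(-1) mod 38 = 5
x = 5 * 3 mod 38 = 15

x ≡ 15 (mod 38)


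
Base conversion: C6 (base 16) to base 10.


C6 (base 16) = 198 (decimal)
198 (decimal) = 198 (base 10)


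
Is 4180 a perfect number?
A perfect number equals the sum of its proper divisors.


Proper divisors of 4180: 1, 2, 4, 5, 10, 11, 19, 20, 22, 38, 44, 55, 76, 95, 110, 190, 209, 220, 380, 418, 836, 1045, 2090
Sum = 1 + 2 + 4 + 5 + 10 + 11 + 19 + 20 + 22 + 38 + 44 + 55 + 76 + 95 + 110 + 190 + 209 + 220 + 380 + 418 + 836 + 1045 + 2090 = 5900

No, 4180 is not perfect (5900 ≠ 4180)


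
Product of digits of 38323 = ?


3 × 8 × 3 × 2 × 3 = 432


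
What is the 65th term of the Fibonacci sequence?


Sequence: 1, 1, 2, 3, 5, 8, 13, 21, 34, 55, 89, 144, 233, 377, 610, 987, 1597, 2584, 4181, 6765, 10946, 17711, 28657, 46368, 75025, 121393, 196418, 317811, 514229, 832040, 1346269, 2178309, 3524578, 5702887, 9227465, 14930352, 24157817, 39088169, 63245986, 102334155, 165580141, 267914296, 433494437, 701408733, 1134903170, 1836311903, 2971215073, 4807526976, 7778742049, 12586269025, 20365011074, 32951280099, 53316291173, 86267571272, 139583862445, 225851433717, 365435296162, 591286729879, 956722026041, 1548008755920, 2504730781961, 4052739537881, 6557470319842, 10610209857723, 17167680177565
F(65) = 17167680177565


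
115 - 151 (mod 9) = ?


115 - 151 = -36
-36 mod 9 = 0


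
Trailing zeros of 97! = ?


floor(97/5) = 19
floor(97/25) = 3
Total = 22

22 trailing zeros


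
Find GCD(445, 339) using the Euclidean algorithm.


445 = 1 * 339 + 106
339 = 3 * 106 + 21
106 = 5 * 21 + 1
21 = 21 * 1 + 0
GCD = 1


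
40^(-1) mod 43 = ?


Use the extended Euclidean algorithm on (43, 40); each row r = 43*s + 40*t:
r=43, s=1, t=0
r=40, s=0, t=1
q=1: r=3, s=1, t=-1   [43*(1) + 40*(-1) = 3]
q=13: r=1, s=-13, t=14   [43*(-13) + 40*(14) = 1]
q=3: r=0, s=40, t=-43   [43*(40) + 40*(-43) = 0]
GCD = 1 with t = 14, so 40*(14) ≡ 1 (mod 43)
Inverse = 14 mod 43 = 14
Check: 40 * 14 = 560 ≡ 1 (mod 43)

40^(-1) ≡ 14 (mod 43)


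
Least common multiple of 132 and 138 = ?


GCD(132, 138) = 6
LCM = 132*138/6 = 18216/6 = 3036

LCM = 3036


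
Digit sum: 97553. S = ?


9 + 7 + 5 + 5 + 3 = 29


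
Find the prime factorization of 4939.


4939 / 11 = 449
449 / 449 = 1
4939 = 11 × 449


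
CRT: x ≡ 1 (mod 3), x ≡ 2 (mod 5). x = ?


M = 3*5 = 15
M1 = M/3 = 5, M2 = M/5 = 3
M1^(-1) mod 3 = 2, M2^(-1) mod 5 = 2
x = 1*5*2 + 2*3*2 = 22
22 mod 15 = 7
Check: 7 mod 3 = 1 ✓, 7 mod 5 = 2 ✓

x ≡ 7 (mod 15)


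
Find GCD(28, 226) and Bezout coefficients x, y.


Tabular extended Euclidean (each row: r = 28*s + 226*t):
r=28, s=1, t=0
r=226, s=0, t=1
q=0: r=28, s=1, t=0   [28*(1) + 226*(0) = 28]
q=8: r=2, s=-8, t=1   [28*(-8) + 226*(1) = 2]
q=14: r=0, s=113, t=-14   [28*(113) + 226*(-14) = 0]
GCD = 2; from the row with r=2: x=-8, y=1
Check: 28*(-8) + 226*(1) = -224 + 226 = 2

GCD = 2, x = -8, y = 1


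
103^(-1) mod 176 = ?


Use the extended Euclidean algorithm on (176, 103); each row r = 176*s + 103*t:
r=176, s=1, t=0
r=103, s=0, t=1
q=1: r=73, s=1, t=-1   [176*(1) + 103*(-1) = 73]
q=1: r=30, s=-1, t=2   [176*(-1) + 103*(2) = 30]
q=2: r=13, s=3, t=-5   [176*(3) + 103*(-5) = 13]
q=2: r=4, s=-7, t=12   [176*(-7) + 103*(12) = 4]
q=3: r=1, s=24, t=-41   [176*(24) + 103*(-41) = 1]
q=4: r=0, s=-103, t=176   [176*(-103) + 103*(176) = 0]
GCD = 1 with t = -41, so 103*(-41) ≡ 1 (mod 176)
Inverse = -41 mod 176 = 135
Check: 103 * 135 = 13905 ≡ 1 (mod 176)

103^(-1) ≡ 135 (mod 176)


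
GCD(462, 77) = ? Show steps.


462 = 6 * 77 + 0
GCD = 77


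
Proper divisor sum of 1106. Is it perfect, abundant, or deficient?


Proper divisors: 1, 2, 7, 14, 79, 158, 553
Sum = 1 + 2 + 7 + 14 + 79 + 158 + 553 = 814
814 < 1106 → deficient

s(1106) = 814 (deficient)


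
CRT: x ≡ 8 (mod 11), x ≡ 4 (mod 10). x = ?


M = 11*10 = 110
M1 = M/11 = 10, M2 = M/10 = 11
M1^(-1) mod 11 = 10, M2^(-1) mod 10 = 1
x = 8*10*10 + 4*11*1 = 844
844 mod 110 = 74
Check: 74 mod 11 = 8 ✓, 74 mod 10 = 4 ✓

x ≡ 74 (mod 110)


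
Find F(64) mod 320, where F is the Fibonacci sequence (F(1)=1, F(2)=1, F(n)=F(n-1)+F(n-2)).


F(k) mod 320 for k=1..64:
1, 1, 2, 3, 5, 8, 13, 21, 34, 55, 89, 144, 233, 57, 290, 27, 317, 24, 21, 45, 66, 111, 177, 288, 145, 113, 258, 51, 309, 40, 29, 69, 98, 167, 265, 112, 57, 169, 226, 75, 301, 56, 37, 93, 130, 223, 33, 256, 289, 225, 194, 99, 293, 72, 45, 117, 162, 279, 121, 80, 201, 281, 162, 123
F(64) mod 320 = 123


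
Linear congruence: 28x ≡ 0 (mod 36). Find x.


GCD(28, 36) = 4 divides 0
Divide: 7x ≡ 0 (mod 9)
x ≡ 0 (mod 9)


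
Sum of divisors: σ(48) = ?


Divisors of 48: 1, 2, 3, 4, 6, 8, 12, 16, 24, 48
Sum = 1 + 2 + 3 + 4 + 6 + 8 + 12 + 16 + 24 + 48 = 124

σ(48) = 124


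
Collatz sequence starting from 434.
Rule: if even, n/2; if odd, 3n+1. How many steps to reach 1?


434 → 217 → 652 → 326 → 163 → 490 → 245 → 736 → 368 → 184 → 92 → 46 → 23 → 70 → 35 → 106 → 53 → 160 → 80 → 40 → 20 → 10 → 5 → 16 → 8 → 4 → 2 → 1
Total steps = 27

27 steps


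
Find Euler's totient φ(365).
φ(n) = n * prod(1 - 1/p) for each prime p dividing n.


365 = 5 × 73
Prime factors: 5, 73
φ(365) = 365 × (1-1/5) × (1-1/73)
= 365 × 4/5 × 72/73 = 288

φ(365) = 288


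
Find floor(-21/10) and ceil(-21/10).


-21/10 = -2.1000
floor = -3
ceil = -2

floor = -3, ceil = -2


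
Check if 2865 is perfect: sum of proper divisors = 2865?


Proper divisors of 2865: 1, 3, 5, 15, 191, 573, 955
Sum = 1 + 3 + 5 + 15 + 191 + 573 + 955 = 1743

No, 2865 is not perfect (1743 ≠ 2865)


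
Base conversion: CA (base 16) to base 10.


CA (base 16) = 202 (decimal)
202 (decimal) = 202 (base 10)


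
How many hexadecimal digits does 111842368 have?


111842368 in base 16 = 6AA9440
Number of digits = 7

7 digits (base 16)


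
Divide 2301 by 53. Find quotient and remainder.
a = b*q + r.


2301 = 53 * 43 + 22
Check: 2279 + 22 = 2301

q = 43, r = 22


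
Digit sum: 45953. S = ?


4 + 5 + 9 + 5 + 3 = 26


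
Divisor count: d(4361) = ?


4361 = 7^2 × 89^1
d(4361) = (2+1) × (1+1) = 6

6 divisors


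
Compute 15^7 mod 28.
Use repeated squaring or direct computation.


15^1 mod 28 = 15
15^2 mod 28 = 1
15^3 mod 28 = 15
15^4 mod 28 = 1
15^5 mod 28 = 15
15^6 mod 28 = 1
15^7 mod 28 = 15


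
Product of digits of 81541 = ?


8 × 1 × 5 × 4 × 1 = 160


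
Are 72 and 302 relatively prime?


Euclidean algorithm:
302 = 4 * 72 + 14
72 = 5 * 14 + 2
14 = 7 * 2 + 0
GCD(72, 302) = 2

No, not coprime (GCD = 2)


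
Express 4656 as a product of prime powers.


4656 / 2 = 2328
2328 / 2 = 1164
1164 / 2 = 582
582 / 2 = 291
291 / 3 = 97
97 / 97 = 1
4656 = 2^4 × 3 × 97


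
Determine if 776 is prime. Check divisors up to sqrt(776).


776 / 2 = 388 (exact division)
776 is NOT prime.

No, 776 is not prime


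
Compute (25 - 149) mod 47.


25 - 149 = -124
-124 mod 47 = 17


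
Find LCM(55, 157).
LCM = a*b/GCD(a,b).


GCD(55, 157) = 1
LCM = 55*157/1 = 8635/1 = 8635

LCM = 8635


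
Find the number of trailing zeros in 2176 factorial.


floor(2176/5) = 435
floor(2176/25) = 87
floor(2176/125) = 17
floor(2176/625) = 3
Total = 542

542 trailing zeros


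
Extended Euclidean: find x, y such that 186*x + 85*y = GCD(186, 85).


Tabular extended Euclidean (each row: r = 186*s + 85*t):
r=186, s=1, t=0
r=85, s=0, t=1
q=2: r=16, s=1, t=-2   [186*(1) + 85*(-2) = 16]
q=5: r=5, s=-5, t=11   [186*(-5) + 85*(11) = 5]
q=3: r=1, s=16, t=-35   [186*(16) + 85*(-35) = 1]
q=5: r=0, s=-85, t=186   [186*(-85) + 85*(186) = 0]
GCD = 1; from the row with r=1: x=16, y=-35
Check: 186*(16) + 85*(-35) = 2976 - 2975 = 1

GCD = 1, x = 16, y = -35


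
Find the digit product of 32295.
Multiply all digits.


3 × 2 × 2 × 9 × 5 = 540


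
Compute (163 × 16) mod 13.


163 × 16 = 2608
2608 mod 13 = 8


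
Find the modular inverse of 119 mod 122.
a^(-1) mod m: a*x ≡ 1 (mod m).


Use the extended Euclidean algorithm on (122, 119); each row r = 122*s + 119*t:
r=122, s=1, t=0
r=119, s=0, t=1
q=1: r=3, s=1, t=-1   [122*(1) + 119*(-1) = 3]
q=39: r=2, s=-39, t=40   [122*(-39) + 119*(40) = 2]
q=1: r=1, s=40, t=-41   [122*(40) + 119*(-41) = 1]
q=2: r=0, s=-119, t=122   [122*(-119) + 119*(122) = 0]
GCD = 1 with t = -41, so 119*(-41) ≡ 1 (mod 122)
Inverse = -41 mod 122 = 81
Check: 119 * 81 = 9639 ≡ 1 (mod 122)

119^(-1) ≡ 81 (mod 122)


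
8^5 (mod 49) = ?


8^1 mod 49 = 8
8^2 mod 49 = 15
8^3 mod 49 = 22
8^4 mod 49 = 29
8^5 mod 49 = 36


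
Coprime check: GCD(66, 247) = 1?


Euclidean algorithm:
247 = 3 * 66 + 49
66 = 1 * 49 + 17
49 = 2 * 17 + 15
17 = 1 * 15 + 2
15 = 7 * 2 + 1
2 = 2 * 1 + 0
GCD(66, 247) = 1

Yes, coprime (GCD = 1)


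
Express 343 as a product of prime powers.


343 / 7 = 49
49 / 7 = 7
7 / 7 = 1
343 = 7^3


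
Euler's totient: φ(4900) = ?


4900 = 2^2 × 5^2 × 7^2
Prime factors: 2, 5, 7
φ(4900) = 4900 × (1-1/2) × (1-1/5) × (1-1/7)
= 4900 × 1/2 × 4/5 × 6/7 = 1680

φ(4900) = 1680


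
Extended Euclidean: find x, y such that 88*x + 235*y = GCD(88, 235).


Tabular extended Euclidean (each row: r = 88*s + 235*t):
r=88, s=1, t=0
r=235, s=0, t=1
q=0: r=88, s=1, t=0   [88*(1) + 235*(0) = 88]
q=2: r=59, s=-2, t=1   [88*(-2) + 235*(1) = 59]
q=1: r=29, s=3, t=-1   [88*(3) + 235*(-1) = 29]
q=2: r=1, s=-8, t=3   [88*(-8) + 235*(3) = 1]
q=29: r=0, s=235, t=-88   [88*(235) + 235*(-88) = 0]
GCD = 1; from the row with r=1: x=-8, y=3
Check: 88*(-8) + 235*(3) = -704 + 705 = 1

GCD = 1, x = -8, y = 3


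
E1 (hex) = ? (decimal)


E1 (base 16) = 225 (decimal)
225 (decimal) = 225 (base 10)


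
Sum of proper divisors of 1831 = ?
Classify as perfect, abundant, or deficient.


Proper divisors: 1
Sum = 1 = 1
1 < 1831 → deficient

s(1831) = 1 (deficient)


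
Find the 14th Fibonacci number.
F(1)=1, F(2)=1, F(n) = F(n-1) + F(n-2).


Sequence: 1, 1, 2, 3, 5, 8, 13, 21, 34, 55, 89, 144, 233, 377
F(14) = 377


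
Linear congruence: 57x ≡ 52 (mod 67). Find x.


GCD(57, 67) = 1, unique solution
a^(-1) mod 67 = 20
x = 20 * 52 mod 67 = 35

x ≡ 35 (mod 67)


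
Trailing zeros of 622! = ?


floor(622/5) = 124
floor(622/25) = 24
floor(622/125) = 4
Total = 152

152 trailing zeros


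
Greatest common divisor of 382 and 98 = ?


382 = 3 * 98 + 88
98 = 1 * 88 + 10
88 = 8 * 10 + 8
10 = 1 * 8 + 2
8 = 4 * 2 + 0
GCD = 2


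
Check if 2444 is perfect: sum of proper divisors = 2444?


Proper divisors of 2444: 1, 2, 4, 13, 26, 47, 52, 94, 188, 611, 1222
Sum = 1 + 2 + 4 + 13 + 26 + 47 + 52 + 94 + 188 + 611 + 1222 = 2260

No, 2444 is not perfect (2260 ≠ 2444)


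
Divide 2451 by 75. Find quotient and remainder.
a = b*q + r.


2451 = 75 * 32 + 51
Check: 2400 + 51 = 2451

q = 32, r = 51


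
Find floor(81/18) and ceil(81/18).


81/18 = 4.5000
floor = 4
ceil = 5

floor = 4, ceil = 5


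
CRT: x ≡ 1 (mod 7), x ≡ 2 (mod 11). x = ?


M = 7*11 = 77
M1 = M/7 = 11, M2 = M/11 = 7
M1^(-1) mod 7 = 2, M2^(-1) mod 11 = 8
x = 1*11*2 + 2*7*8 = 134
134 mod 77 = 57
Check: 57 mod 7 = 1 ✓, 57 mod 11 = 2 ✓

x ≡ 57 (mod 77)


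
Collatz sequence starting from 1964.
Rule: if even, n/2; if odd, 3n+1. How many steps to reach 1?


1964 → 982 → 491 → 1474 → 737 → 2212 → 1106 → 553 → 1660 → 830 → 415 → 1246 → 623 → 1870 → 935 → 2806 → 1403 → 4210 → 2105 → 6316 → 3158 → 1579 → 4738 → 2369 → 7108 → 3554 → 1777 → 5332 → 2666 → 1333 → 4000 → 2000 → 1000 → 500 → 250 → 125 → 376 → 188 → 94 → 47 → 142 → 71 → 214 → 107 → 322 → 161 → 484 → 242 → 121 → 364 → 182 → 91 → 274 → 137 → 412 → 206 → 103 → 310 → 155 → 466 → 233 → 700 → 350 → 175 → 526 → 263 → 790 → 395 → 1186 → 593 → 1780 → 890 → 445 → 1336 → 668 → 334 → 167 → 502 → 251 → 754 → 377 → 1132 → 566 → 283 → 850 → 425 → 1276 → 638 → 319 → 958 → 479 → 1438 → 719 → 2158 → 1079 → 3238 → 1619 → 4858 → 2429 → 7288 → 3644 → 1822 → 911 → 2734 → 1367 → 4102 → 2051 → 6154 → 3077 → 9232 → 4616 → 2308 → 1154 → 577 → 1732 → 866 → 433 → 1300 → 650 → 325 → 976 → 488 → 244 → 122 → 61 → 184 → 92 → 46 → 23 → 70 → 35 → 106 → 53 → 160 → 80 → 40 → 20 → 10 → 5 → 16 → 8 → 4 → 2 → 1
Total steps = 143

143 steps


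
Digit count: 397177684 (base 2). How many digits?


397177684 in base 2 = 10111101011000111001101010100
Number of digits = 29

29 digits (base 2)


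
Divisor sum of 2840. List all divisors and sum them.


Divisors of 2840: 1, 2, 4, 5, 8, 10, 20, 40, 71, 142, 284, 355, 568, 710, 1420, 2840
Sum = 1 + 2 + 4 + 5 + 8 + 10 + 20 + 40 + 71 + 142 + 284 + 355 + 568 + 710 + 1420 + 2840 = 6480

σ(2840) = 6480


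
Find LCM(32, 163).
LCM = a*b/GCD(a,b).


GCD(32, 163) = 1
LCM = 32*163/1 = 5216/1 = 5216

LCM = 5216


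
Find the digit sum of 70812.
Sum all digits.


7 + 0 + 8 + 1 + 2 = 18


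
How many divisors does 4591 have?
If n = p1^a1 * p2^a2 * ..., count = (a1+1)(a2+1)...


4591 = 4591^1
d(4591) = (1+1) = 2

2 divisors


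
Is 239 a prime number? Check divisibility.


Check divisors up to sqrt(239) = 15.4596
No divisors found.
239 is prime.

Yes, 239 is prime


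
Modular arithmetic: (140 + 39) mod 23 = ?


140 + 39 = 179
179 mod 23 = 18


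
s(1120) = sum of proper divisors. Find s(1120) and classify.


Proper divisors: 1, 2, 4, 5, 7, 8, 10, 14, 16, 20, 28, 32, 35, 40, 56, 70, 80, 112, 140, 160, 224, 280, 560
Sum = 1 + 2 + 4 + 5 + 7 + 8 + 10 + 14 + 16 + 20 + 28 + 32 + 35 + 40 + 56 + 70 + 80 + 112 + 140 + 160 + 224 + 280 + 560 = 1904
1904 > 1120 → abundant

s(1120) = 1904 (abundant)


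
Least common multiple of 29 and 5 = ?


GCD(29, 5) = 1
LCM = 29*5/1 = 145/1 = 145

LCM = 145


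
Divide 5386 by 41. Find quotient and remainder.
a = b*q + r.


5386 = 41 * 131 + 15
Check: 5371 + 15 = 5386

q = 131, r = 15


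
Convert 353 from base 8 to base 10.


353 (base 8) = 235 (decimal)
235 (decimal) = 235 (base 10)


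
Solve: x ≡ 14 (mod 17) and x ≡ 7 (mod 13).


M = 17*13 = 221
M1 = M/17 = 13, M2 = M/13 = 17
M1^(-1) mod 17 = 4, M2^(-1) mod 13 = 10
x = 14*13*4 + 7*17*10 = 1918
1918 mod 221 = 150
Check: 150 mod 17 = 14 ✓, 150 mod 13 = 7 ✓

x ≡ 150 (mod 221)


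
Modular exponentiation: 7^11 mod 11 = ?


7^1 mod 11 = 7
7^2 mod 11 = 5
7^3 mod 11 = 2
7^4 mod 11 = 3
7^5 mod 11 = 10
7^6 mod 11 = 4
7^7 mod 11 = 6
7^8 mod 11 = 9
7^9 mod 11 = 8
7^10 mod 11 = 1
7^11 mod 11 = 7


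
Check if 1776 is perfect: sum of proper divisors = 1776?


Proper divisors of 1776: 1, 2, 3, 4, 6, 8, 12, 16, 24, 37, 48, 74, 111, 148, 222, 296, 444, 592, 888
Sum = 1 + 2 + 3 + 4 + 6 + 8 + 12 + 16 + 24 + 37 + 48 + 74 + 111 + 148 + 222 + 296 + 444 + 592 + 888 = 2936

No, 1776 is not perfect (2936 ≠ 1776)


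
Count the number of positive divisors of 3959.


3959 = 37^1 × 107^1
d(3959) = (1+1) × (1+1) = 4

4 divisors


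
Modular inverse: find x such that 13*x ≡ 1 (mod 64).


Use the extended Euclidean algorithm on (64, 13); each row r = 64*s + 13*t:
r=64, s=1, t=0
r=13, s=0, t=1
q=4: r=12, s=1, t=-4   [64*(1) + 13*(-4) = 12]
q=1: r=1, s=-1, t=5   [64*(-1) + 13*(5) = 1]
q=12: r=0, s=13, t=-64   [64*(13) + 13*(-64) = 0]
GCD = 1 with t = 5, so 13*(5) ≡ 1 (mod 64)
Inverse = 5 mod 64 = 5
Check: 13 * 5 = 65 ≡ 1 (mod 64)

13^(-1) ≡ 5 (mod 64)


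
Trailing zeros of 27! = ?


floor(27/5) = 5
floor(27/25) = 1
Total = 6

6 trailing zeros


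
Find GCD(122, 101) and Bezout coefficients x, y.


Tabular extended Euclidean (each row: r = 122*s + 101*t):
r=122, s=1, t=0
r=101, s=0, t=1
q=1: r=21, s=1, t=-1   [122*(1) + 101*(-1) = 21]
q=4: r=17, s=-4, t=5   [122*(-4) + 101*(5) = 17]
q=1: r=4, s=5, t=-6   [122*(5) + 101*(-6) = 4]
q=4: r=1, s=-24, t=29   [122*(-24) + 101*(29) = 1]
q=4: r=0, s=101, t=-122   [122*(101) + 101*(-122) = 0]
GCD = 1; from the row with r=1: x=-24, y=29
Check: 122*(-24) + 101*(29) = -2928 + 2929 = 1

GCD = 1, x = -24, y = 29


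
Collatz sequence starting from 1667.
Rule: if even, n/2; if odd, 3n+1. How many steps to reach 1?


1667 → 5002 → 2501 → 7504 → 3752 → 1876 → 938 → 469 → 1408 → 704 → 352 → 176 → 88 → 44 → 22 → 11 → 34 → 17 → 52 → 26 → 13 → 40 → 20 → 10 → 5 → 16 → 8 → 4 → 2 → 1
Total steps = 29

29 steps


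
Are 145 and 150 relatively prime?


Euclidean algorithm:
150 = 1 * 145 + 5
145 = 29 * 5 + 0
GCD(145, 150) = 5

No, not coprime (GCD = 5)


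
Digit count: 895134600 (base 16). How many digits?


895134600 in base 16 = 355AAB88
Number of digits = 8

8 digits (base 16)


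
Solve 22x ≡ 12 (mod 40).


GCD(22, 40) = 2 divides 12
Divide: 11x ≡ 6 (mod 20)
x ≡ 6 (mod 20)


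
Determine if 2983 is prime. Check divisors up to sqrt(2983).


2983 / 19 = 157 (exact division)
2983 is NOT prime.

No, 2983 is not prime


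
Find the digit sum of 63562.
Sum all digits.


6 + 3 + 5 + 6 + 2 = 22


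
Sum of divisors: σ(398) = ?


Divisors of 398: 1, 2, 199, 398
Sum = 1 + 2 + 199 + 398 = 600

σ(398) = 600


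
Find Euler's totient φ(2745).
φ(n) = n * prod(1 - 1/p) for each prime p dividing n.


2745 = 3^2 × 5 × 61
Prime factors: 3, 5, 61
φ(2745) = 2745 × (1-1/3) × (1-1/5) × (1-1/61)
= 2745 × 2/3 × 4/5 × 60/61 = 1440

φ(2745) = 1440


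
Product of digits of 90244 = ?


9 × 0 × 2 × 4 × 4 = 0


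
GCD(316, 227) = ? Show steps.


316 = 1 * 227 + 89
227 = 2 * 89 + 49
89 = 1 * 49 + 40
49 = 1 * 40 + 9
40 = 4 * 9 + 4
9 = 2 * 4 + 1
4 = 4 * 1 + 0
GCD = 1


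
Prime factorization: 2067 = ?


2067 / 3 = 689
689 / 13 = 53
53 / 53 = 1
2067 = 3 × 13 × 53


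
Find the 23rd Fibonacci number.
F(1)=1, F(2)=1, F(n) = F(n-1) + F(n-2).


Sequence: 1, 1, 2, 3, 5, 8, 13, 21, 34, 55, 89, 144, 233, 377, 610, 987, 1597, 2584, 4181, 6765, 10946, 17711, 28657
F(23) = 28657


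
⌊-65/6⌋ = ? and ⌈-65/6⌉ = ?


-65/6 = -10.8333
floor = -11
ceil = -10

floor = -11, ceil = -10


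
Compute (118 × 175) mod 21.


118 × 175 = 20650
20650 mod 21 = 7


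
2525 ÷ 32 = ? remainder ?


2525 = 32 * 78 + 29
Check: 2496 + 29 = 2525

q = 78, r = 29


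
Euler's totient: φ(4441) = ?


4441 = 4441
Prime factors: 4441
φ(4441) = 4441 × (1-1/4441)
= 4441 × 4440/4441 = 4440

φ(4441) = 4440


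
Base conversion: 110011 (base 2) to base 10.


110011 (base 2) = 51 (decimal)
51 (decimal) = 51 (base 10)


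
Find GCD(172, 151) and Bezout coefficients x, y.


Tabular extended Euclidean (each row: r = 172*s + 151*t):
r=172, s=1, t=0
r=151, s=0, t=1
q=1: r=21, s=1, t=-1   [172*(1) + 151*(-1) = 21]
q=7: r=4, s=-7, t=8   [172*(-7) + 151*(8) = 4]
q=5: r=1, s=36, t=-41   [172*(36) + 151*(-41) = 1]
q=4: r=0, s=-151, t=172   [172*(-151) + 151*(172) = 0]
GCD = 1; from the row with r=1: x=36, y=-41
Check: 172*(36) + 151*(-41) = 6192 - 6191 = 1

GCD = 1, x = 36, y = -41


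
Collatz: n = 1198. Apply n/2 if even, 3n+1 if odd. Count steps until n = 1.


1198 → 599 → 1798 → 899 → 2698 → 1349 → 4048 → 2024 → 1012 → 506 → 253 → 760 → 380 → 190 → 95 → 286 → 143 → 430 → 215 → 646 → 323 → 970 → 485 → 1456 → 728 → 364 → 182 → 91 → 274 → 137 → 412 → 206 → 103 → 310 → 155 → 466 → 233 → 700 → 350 → 175 → 526 → 263 → 790 → 395 → 1186 → 593 → 1780 → 890 → 445 → 1336 → 668 → 334 → 167 → 502 → 251 → 754 → 377 → 1132 → 566 → 283 → 850 → 425 → 1276 → 638 → 319 → 958 → 479 → 1438 → 719 → 2158 → 1079 → 3238 → 1619 → 4858 → 2429 → 7288 → 3644 → 1822 → 911 → 2734 → 1367 → 4102 → 2051 → 6154 → 3077 → 9232 → 4616 → 2308 → 1154 → 577 → 1732 → 866 → 433 → 1300 → 650 → 325 → 976 → 488 → 244 → 122 → 61 → 184 → 92 → 46 → 23 → 70 → 35 → 106 → 53 → 160 → 80 → 40 → 20 → 10 → 5 → 16 → 8 → 4 → 2 → 1
Total steps = 119

119 steps


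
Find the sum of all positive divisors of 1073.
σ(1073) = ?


Divisors of 1073: 1, 29, 37, 1073
Sum = 1 + 29 + 37 + 1073 = 1140

σ(1073) = 1140
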